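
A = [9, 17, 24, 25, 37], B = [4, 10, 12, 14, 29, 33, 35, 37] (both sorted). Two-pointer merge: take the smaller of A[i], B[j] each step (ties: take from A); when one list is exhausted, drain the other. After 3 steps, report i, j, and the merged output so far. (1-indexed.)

i=2, j=3, merged so far=[4, 9, 10]

i=1 j=1: A[i]=9>B[j]=4 take 4, j++
i=1 j=2: A[i]=9<=B[j]=10 take 9, i++
i=2 j=2: A[i]=17>B[j]=10 take 10, j++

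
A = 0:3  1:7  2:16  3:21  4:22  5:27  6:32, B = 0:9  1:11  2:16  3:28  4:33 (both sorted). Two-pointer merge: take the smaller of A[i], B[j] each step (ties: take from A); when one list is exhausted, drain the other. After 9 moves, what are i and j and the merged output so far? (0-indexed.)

i=6, j=3, merged so far=[3, 7, 9, 11, 16, 16, 21, 22, 27]

i=0 j=0: A[i]=3<=B[j]=9 take 3, i++
i=1 j=0: A[i]=7<=B[j]=9 take 7, i++
i=2 j=0: A[i]=16>B[j]=9 take 9, j++
i=2 j=1: A[i]=16>B[j]=11 take 11, j++
i=2 j=2: A[i]=16<=B[j]=16 take 16, i++
i=3 j=2: A[i]=21>B[j]=16 take 16, j++
i=3 j=3: A[i]=21<=B[j]=28 take 21, i++
i=4 j=3: A[i]=22<=B[j]=28 take 22, i++
i=5 j=3: A[i]=27<=B[j]=28 take 27, i++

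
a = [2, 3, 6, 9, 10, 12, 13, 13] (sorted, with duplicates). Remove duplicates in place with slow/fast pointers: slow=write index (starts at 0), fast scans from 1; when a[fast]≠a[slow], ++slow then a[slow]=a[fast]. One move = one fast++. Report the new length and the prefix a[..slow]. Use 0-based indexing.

length 7; prefix = [2, 3, 6, 9, 10, 12, 13]

(s=0,f=1) a[fast]=3≠a[slow]=2 write a[1]=3 → slow++,fast++
(s=1,f=2) a[fast]=6≠a[slow]=3 write a[2]=6 → slow++,fast++
(s=2,f=3) a[fast]=9≠a[slow]=6 write a[3]=9 → slow++,fast++
(s=3,f=4) a[fast]=10≠a[slow]=9 write a[4]=10 → slow++,fast++
(s=4,f=5) a[fast]=12≠a[slow]=10 write a[5]=12 → slow++,fast++
(s=5,f=6) a[fast]=13≠a[slow]=12 write a[6]=13 → slow++,fast++
(s=6,f=7) a[fast]=13=a[slow] dup → fast++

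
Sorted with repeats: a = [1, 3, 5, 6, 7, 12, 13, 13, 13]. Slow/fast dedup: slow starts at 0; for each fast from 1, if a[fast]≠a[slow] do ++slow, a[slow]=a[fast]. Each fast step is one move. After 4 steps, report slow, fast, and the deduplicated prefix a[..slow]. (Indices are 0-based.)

slow=4, fast=5, prefix=[1, 3, 5, 6, 7]

(s=0,f=1) a[fast]=3≠a[slow]=1 write a[1]=3 → slow++,fast++
(s=1,f=2) a[fast]=5≠a[slow]=3 write a[2]=5 → slow++,fast++
(s=2,f=3) a[fast]=6≠a[slow]=5 write a[3]=6 → slow++,fast++
(s=3,f=4) a[fast]=7≠a[slow]=6 write a[4]=7 → slow++,fast++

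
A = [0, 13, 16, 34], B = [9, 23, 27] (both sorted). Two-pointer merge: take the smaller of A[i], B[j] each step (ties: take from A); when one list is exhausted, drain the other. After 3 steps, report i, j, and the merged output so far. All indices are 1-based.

i=3, j=2, merged so far=[0, 9, 13]

i=1 j=1: A[i]=0<=B[j]=9 take 0, i++
i=2 j=1: A[i]=13>B[j]=9 take 9, j++
i=2 j=2: A[i]=13<=B[j]=23 take 13, i++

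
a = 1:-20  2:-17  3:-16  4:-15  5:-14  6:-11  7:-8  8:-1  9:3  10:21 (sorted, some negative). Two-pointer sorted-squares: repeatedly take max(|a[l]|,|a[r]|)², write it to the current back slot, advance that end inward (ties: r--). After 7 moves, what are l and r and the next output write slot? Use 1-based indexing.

[1,10] |-20|<=|21| out[10]=441 → r--
[1,9] |-20|>|3| out[9]=400 → l++
[2,9] |-17|>|3| out[8]=289 → l++
[3,9] |-16|>|3| out[7]=256 → l++
[4,9] |-15|>|3| out[6]=225 → l++
[5,9] |-14|>|3| out[5]=196 → l++
[6,9] |-11|>|3| out[4]=121 → l++

l=7, r=9, next write slot=3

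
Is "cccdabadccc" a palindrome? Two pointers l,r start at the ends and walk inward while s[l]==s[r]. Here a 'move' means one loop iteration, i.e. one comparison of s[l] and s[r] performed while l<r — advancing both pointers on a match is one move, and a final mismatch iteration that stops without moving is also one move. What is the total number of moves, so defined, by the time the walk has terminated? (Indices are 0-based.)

5 moves

[0,10] 'c'=='c' → l++,r--
[1,9] 'c'=='c' → l++,r--
[2,8] 'c'=='c' → l++,r--
[3,7] 'd'=='d' → l++,r--
[4,6] 'a'=='a' → l++,r--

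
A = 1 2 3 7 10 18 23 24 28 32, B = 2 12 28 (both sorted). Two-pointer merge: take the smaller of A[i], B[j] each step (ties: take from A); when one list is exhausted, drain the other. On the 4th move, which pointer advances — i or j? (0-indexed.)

[i=0,j=0] A[i]=1<=B[j]=2 take 1 → i++
[i=1,j=0] A[i]=2<=B[j]=2 take 2 → i++
[i=2,j=0] A[i]=3>B[j]=2 take 2 → j++
[i=2,j=1] A[i]=3<=B[j]=12 take 3 → i++

i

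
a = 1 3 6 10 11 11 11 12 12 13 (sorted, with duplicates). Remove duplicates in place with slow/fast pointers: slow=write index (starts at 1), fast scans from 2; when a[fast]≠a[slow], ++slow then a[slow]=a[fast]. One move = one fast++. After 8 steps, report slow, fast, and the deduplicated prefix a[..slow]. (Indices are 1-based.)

slow=6, fast=10, prefix=[1, 3, 6, 10, 11, 12]

(s=1,f=2) a[fast]=3≠a[slow]=1 write a[2]=3 → slow++,fast++
(s=2,f=3) a[fast]=6≠a[slow]=3 write a[3]=6 → slow++,fast++
(s=3,f=4) a[fast]=10≠a[slow]=6 write a[4]=10 → slow++,fast++
(s=4,f=5) a[fast]=11≠a[slow]=10 write a[5]=11 → slow++,fast++
(s=5,f=6) a[fast]=11=a[slow] dup → fast++
(s=5,f=7) a[fast]=11=a[slow] dup → fast++
(s=5,f=8) a[fast]=12≠a[slow]=11 write a[6]=12 → slow++,fast++
(s=6,f=9) a[fast]=12=a[slow] dup → fast++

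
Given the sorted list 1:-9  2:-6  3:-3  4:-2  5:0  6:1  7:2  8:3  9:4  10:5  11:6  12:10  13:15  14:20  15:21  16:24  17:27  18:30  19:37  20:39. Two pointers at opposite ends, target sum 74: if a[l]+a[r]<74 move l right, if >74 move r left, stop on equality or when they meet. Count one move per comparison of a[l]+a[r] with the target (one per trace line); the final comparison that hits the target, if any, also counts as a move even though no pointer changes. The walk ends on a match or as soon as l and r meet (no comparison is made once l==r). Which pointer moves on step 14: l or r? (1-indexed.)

l=1 r=20: -9+39=30 <74, l++
l=2 r=20: -6+39=33 <74, l++
l=3 r=20: -3+39=36 <74, l++
l=4 r=20: -2+39=37 <74, l++
l=5 r=20: 0+39=39 <74, l++
l=6 r=20: 1+39=40 <74, l++
l=7 r=20: 2+39=41 <74, l++
l=8 r=20: 3+39=42 <74, l++
l=9 r=20: 4+39=43 <74, l++
l=10 r=20: 5+39=44 <74, l++
l=11 r=20: 6+39=45 <74, l++
l=12 r=20: 10+39=49 <74, l++
l=13 r=20: 15+39=54 <74, l++
l=14 r=20: 20+39=59 <74, l++

l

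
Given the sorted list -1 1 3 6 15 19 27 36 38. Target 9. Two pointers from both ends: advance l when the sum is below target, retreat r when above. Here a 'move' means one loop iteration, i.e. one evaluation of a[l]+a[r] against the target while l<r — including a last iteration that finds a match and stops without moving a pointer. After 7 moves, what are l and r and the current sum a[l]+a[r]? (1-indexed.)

l=3, r=4, sum=9

[1,9] -1+38=37 >9 → r--
[1,8] -1+36=35 >9 → r--
[1,7] -1+27=26 >9 → r--
[1,6] -1+19=18 >9 → r--
[1,5] -1+15=14 >9 → r--
[1,4] -1+6=5 <9 → l++
[2,4] 1+6=7 <9 → l++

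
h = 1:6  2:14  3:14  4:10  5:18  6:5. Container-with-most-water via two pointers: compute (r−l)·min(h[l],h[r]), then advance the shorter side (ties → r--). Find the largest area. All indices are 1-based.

max area = 42

[1,6] min(6,5)*5=25 best=25 * → r--
[1,5] min(6,18)*4=24 best=25 → l++
[2,5] min(14,18)*3=42 best=42 * → l++
[3,5] min(14,18)*2=28 best=42 → l++
[4,5] min(10,18)*1=10 best=42 → l++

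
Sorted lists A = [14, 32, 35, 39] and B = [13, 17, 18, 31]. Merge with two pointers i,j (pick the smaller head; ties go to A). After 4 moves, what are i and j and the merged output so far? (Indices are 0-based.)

i=1, j=3, merged so far=[13, 14, 17, 18]

i=0 j=0: A[i]=14>B[j]=13 take 13, j++
i=0 j=1: A[i]=14<=B[j]=17 take 14, i++
i=1 j=1: A[i]=32>B[j]=17 take 17, j++
i=1 j=2: A[i]=32>B[j]=18 take 18, j++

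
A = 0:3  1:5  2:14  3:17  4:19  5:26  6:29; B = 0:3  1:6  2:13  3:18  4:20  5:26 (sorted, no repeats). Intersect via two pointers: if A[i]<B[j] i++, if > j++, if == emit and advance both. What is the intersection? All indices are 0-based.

[i=0,j=0] 3==3 emit → i++,j++
[i=1,j=1] 5<6 → i++
[i=2,j=1] 14>6 → j++
[i=2,j=2] 14>13 → j++
[i=2,j=3] 14<18 → i++
[i=3,j=3] 17<18 → i++
[i=4,j=3] 19>18 → j++
[i=4,j=4] 19<20 → i++
[i=5,j=4] 26>20 → j++
[i=5,j=5] 26==26 emit → i++,j++

intersection = [3, 26]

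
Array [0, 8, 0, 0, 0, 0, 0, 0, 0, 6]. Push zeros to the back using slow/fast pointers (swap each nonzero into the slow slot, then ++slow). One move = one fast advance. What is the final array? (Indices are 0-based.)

[8, 6, 0, 0, 0, 0, 0, 0, 0, 0]

slow=0 fast=0: a[fast]=0, fast++
slow=0 fast=1: a[fast]=8≠0 swap→a[0]=8, slow++,fast++
slow=1 fast=2: a[fast]=0, fast++
slow=1 fast=3: a[fast]=0, fast++
slow=1 fast=4: a[fast]=0, fast++
slow=1 fast=5: a[fast]=0, fast++
slow=1 fast=6: a[fast]=0, fast++
slow=1 fast=7: a[fast]=0, fast++
slow=1 fast=8: a[fast]=0, fast++
slow=1 fast=9: a[fast]=6≠0 swap→a[1]=6, slow++,fast++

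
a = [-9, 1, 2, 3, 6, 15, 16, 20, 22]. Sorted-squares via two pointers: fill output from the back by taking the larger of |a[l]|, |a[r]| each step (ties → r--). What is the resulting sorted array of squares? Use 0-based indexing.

l=0 r=8: |-9|<=|22| out[8]=484, r--
l=0 r=7: |-9|<=|20| out[7]=400, r--
l=0 r=6: |-9|<=|16| out[6]=256, r--
l=0 r=5: |-9|<=|15| out[5]=225, r--
l=0 r=4: |-9|>|6| out[4]=81, l++
l=1 r=4: |1|<=|6| out[3]=36, r--
l=1 r=3: |1|<=|3| out[2]=9, r--
l=1 r=2: |1|<=|2| out[1]=4, r--
l=1 r=1: |1|<=|1| out[0]=1, r--

[1, 4, 9, 36, 81, 225, 256, 400, 484]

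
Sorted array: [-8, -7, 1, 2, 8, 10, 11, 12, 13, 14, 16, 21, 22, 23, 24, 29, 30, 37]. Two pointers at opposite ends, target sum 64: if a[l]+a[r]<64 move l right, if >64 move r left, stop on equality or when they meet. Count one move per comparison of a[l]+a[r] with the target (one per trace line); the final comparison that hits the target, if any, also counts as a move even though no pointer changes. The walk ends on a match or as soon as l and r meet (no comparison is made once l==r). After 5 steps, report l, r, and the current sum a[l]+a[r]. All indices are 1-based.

l=6, r=18, sum=47

[1,18] -8+37=29 <64 → l++
[2,18] -7+37=30 <64 → l++
[3,18] 1+37=38 <64 → l++
[4,18] 2+37=39 <64 → l++
[5,18] 8+37=45 <64 → l++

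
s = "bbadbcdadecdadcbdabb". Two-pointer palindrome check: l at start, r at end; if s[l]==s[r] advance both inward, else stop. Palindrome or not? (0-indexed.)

not a palindrome (mismatch at 9,10)

l=0 r=19: 'b'=='b', l++,r--
l=1 r=18: 'b'=='b', l++,r--
l=2 r=17: 'a'=='a', l++,r--
l=3 r=16: 'd'=='d', l++,r--
l=4 r=15: 'b'=='b', l++,r--
l=5 r=14: 'c'=='c', l++,r--
l=6 r=13: 'd'=='d', l++,r--
l=7 r=12: 'a'=='a', l++,r--
l=8 r=11: 'd'=='d', l++,r--
l=9 r=10: 'e'!='c', stop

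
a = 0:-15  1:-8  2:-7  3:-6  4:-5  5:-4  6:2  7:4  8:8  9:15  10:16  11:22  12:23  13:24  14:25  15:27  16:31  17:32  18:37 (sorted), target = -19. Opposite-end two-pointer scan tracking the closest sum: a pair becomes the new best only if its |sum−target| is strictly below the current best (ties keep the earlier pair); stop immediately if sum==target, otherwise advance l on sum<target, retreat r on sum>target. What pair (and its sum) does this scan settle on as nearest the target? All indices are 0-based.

pair (-15, -4) with sum -19 (|Δ|=0)

l=0 r=18: -15+37=22 d=41 *, r--
l=0 r=17: -15+32=17 d=36 *, r--
l=0 r=16: -15+31=16 d=35 *, r--
l=0 r=15: -15+27=12 d=31 *, r--
l=0 r=14: -15+25=10 d=29 *, r--
l=0 r=13: -15+24=9 d=28 *, r--
l=0 r=12: -15+23=8 d=27 *, r--
l=0 r=11: -15+22=7 d=26 *, r--
l=0 r=10: -15+16=1 d=20 *, r--
l=0 r=9: -15+15=0 d=19 *, r--
l=0 r=8: -15+8=-7 d=12 *, r--
l=0 r=7: -15+4=-11 d=8 *, r--
l=0 r=6: -15+2=-13 d=6 *, r--
l=0 r=5: -15+-4=-19 d=0 *, stop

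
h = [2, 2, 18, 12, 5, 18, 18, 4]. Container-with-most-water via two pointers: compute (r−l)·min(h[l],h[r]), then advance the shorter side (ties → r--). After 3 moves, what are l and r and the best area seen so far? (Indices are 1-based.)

l=3, r=7, best area=20

l=1 r=8: min(2,4)*7=14 best=14 *, l++
l=2 r=8: min(2,4)*6=12 best=14, l++
l=3 r=8: min(18,4)*5=20 best=20 *, r--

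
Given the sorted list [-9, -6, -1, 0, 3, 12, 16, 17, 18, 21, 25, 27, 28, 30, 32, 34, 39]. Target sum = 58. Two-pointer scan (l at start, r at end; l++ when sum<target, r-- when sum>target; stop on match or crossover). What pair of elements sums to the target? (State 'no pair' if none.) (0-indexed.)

(28, 30)

l=0 r=16: -9+39=30 <58, l++
l=1 r=16: -6+39=33 <58, l++
l=2 r=16: -1+39=38 <58, l++
l=3 r=16: 0+39=39 <58, l++
l=4 r=16: 3+39=42 <58, l++
l=5 r=16: 12+39=51 <58, l++
l=6 r=16: 16+39=55 <58, l++
l=7 r=16: 17+39=56 <58, l++
l=8 r=16: 18+39=57 <58, l++
l=9 r=16: 21+39=60 >58, r--
l=9 r=15: 21+34=55 <58, l++
l=10 r=15: 25+34=59 >58, r--
l=10 r=14: 25+32=57 <58, l++
l=11 r=14: 27+32=59 >58, r--
l=11 r=13: 27+30=57 <58, l++
l=12 r=13: 28+30=58, found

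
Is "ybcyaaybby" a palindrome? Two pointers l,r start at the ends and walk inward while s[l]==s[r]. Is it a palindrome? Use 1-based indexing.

l=1 r=10: 'y'=='y', l++,r--
l=2 r=9: 'b'=='b', l++,r--
l=3 r=8: 'c'!='b', stop

not a palindrome (mismatch at 3,8)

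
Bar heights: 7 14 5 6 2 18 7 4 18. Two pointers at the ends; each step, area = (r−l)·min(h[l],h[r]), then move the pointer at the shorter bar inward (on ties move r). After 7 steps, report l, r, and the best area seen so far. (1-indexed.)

[1,9] min(7,18)*8=56 best=56 * → l++
[2,9] min(14,18)*7=98 best=98 * → l++
[3,9] min(5,18)*6=30 best=98 → l++
[4,9] min(6,18)*5=30 best=98 → l++
[5,9] min(2,18)*4=8 best=98 → l++
[6,9] min(18,18)*3=54 best=98 → r--
[6,8] min(18,4)*2=8 best=98 → r--

l=6, r=7, best area=98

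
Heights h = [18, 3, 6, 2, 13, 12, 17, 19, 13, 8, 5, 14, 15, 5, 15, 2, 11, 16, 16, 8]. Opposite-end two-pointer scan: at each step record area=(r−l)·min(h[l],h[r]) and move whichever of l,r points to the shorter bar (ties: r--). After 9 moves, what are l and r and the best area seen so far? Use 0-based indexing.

[0,19] min(18,8)*19=152 best=152 * → r--
[0,18] min(18,16)*18=288 best=288 * → r--
[0,17] min(18,16)*17=272 best=288 → r--
[0,16] min(18,11)*16=176 best=288 → r--
[0,15] min(18,2)*15=30 best=288 → r--
[0,14] min(18,15)*14=210 best=288 → r--
[0,13] min(18,5)*13=65 best=288 → r--
[0,12] min(18,15)*12=180 best=288 → r--
[0,11] min(18,14)*11=154 best=288 → r--

l=0, r=10, best area=288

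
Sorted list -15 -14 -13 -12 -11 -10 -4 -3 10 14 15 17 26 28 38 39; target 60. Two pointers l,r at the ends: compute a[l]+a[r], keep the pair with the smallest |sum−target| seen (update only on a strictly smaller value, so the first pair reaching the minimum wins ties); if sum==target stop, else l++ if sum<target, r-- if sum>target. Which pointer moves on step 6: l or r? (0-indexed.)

l

l=0 r=15: -15+39=24 d=36 *, l++
l=1 r=15: -14+39=25 d=35 *, l++
l=2 r=15: -13+39=26 d=34 *, l++
l=3 r=15: -12+39=27 d=33 *, l++
l=4 r=15: -11+39=28 d=32 *, l++
l=5 r=15: -10+39=29 d=31 *, l++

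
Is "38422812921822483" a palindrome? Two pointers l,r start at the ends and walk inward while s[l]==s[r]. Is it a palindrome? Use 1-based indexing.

[1,17] '3'=='3' → l++,r--
[2,16] '8'=='8' → l++,r--
[3,15] '4'=='4' → l++,r--
[4,14] '2'=='2' → l++,r--
[5,13] '2'=='2' → l++,r--
[6,12] '8'=='8' → l++,r--
[7,11] '1'=='1' → l++,r--
[8,10] '2'=='2' → l++,r--

palindrome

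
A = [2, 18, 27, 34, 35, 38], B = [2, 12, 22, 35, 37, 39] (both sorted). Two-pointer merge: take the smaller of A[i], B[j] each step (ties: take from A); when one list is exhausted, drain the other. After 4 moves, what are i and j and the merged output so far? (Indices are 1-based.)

i=1 j=1: A[i]=2<=B[j]=2 take 2, i++
i=2 j=1: A[i]=18>B[j]=2 take 2, j++
i=2 j=2: A[i]=18>B[j]=12 take 12, j++
i=2 j=3: A[i]=18<=B[j]=22 take 18, i++

i=3, j=3, merged so far=[2, 2, 12, 18]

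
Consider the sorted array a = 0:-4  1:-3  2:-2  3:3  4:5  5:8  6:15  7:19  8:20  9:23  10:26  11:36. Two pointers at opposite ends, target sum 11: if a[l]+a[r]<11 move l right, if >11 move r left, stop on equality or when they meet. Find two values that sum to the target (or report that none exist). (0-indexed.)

(-4, 15)

[0,11] -4+36=32 >11 → r--
[0,10] -4+26=22 >11 → r--
[0,9] -4+23=19 >11 → r--
[0,8] -4+20=16 >11 → r--
[0,7] -4+19=15 >11 → r--
[0,6] -4+15=11 → found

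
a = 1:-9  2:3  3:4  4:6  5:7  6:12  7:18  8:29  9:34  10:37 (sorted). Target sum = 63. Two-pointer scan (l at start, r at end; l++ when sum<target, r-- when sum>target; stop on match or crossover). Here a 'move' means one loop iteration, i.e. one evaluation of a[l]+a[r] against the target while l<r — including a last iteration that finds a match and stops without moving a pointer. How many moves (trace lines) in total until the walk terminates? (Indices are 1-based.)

l=1 r=10: -9+37=28 <63, l++
l=2 r=10: 3+37=40 <63, l++
l=3 r=10: 4+37=41 <63, l++
l=4 r=10: 6+37=43 <63, l++
l=5 r=10: 7+37=44 <63, l++
l=6 r=10: 12+37=49 <63, l++
l=7 r=10: 18+37=55 <63, l++
l=8 r=10: 29+37=66 >63, r--
l=8 r=9: 29+34=63, found

9 moves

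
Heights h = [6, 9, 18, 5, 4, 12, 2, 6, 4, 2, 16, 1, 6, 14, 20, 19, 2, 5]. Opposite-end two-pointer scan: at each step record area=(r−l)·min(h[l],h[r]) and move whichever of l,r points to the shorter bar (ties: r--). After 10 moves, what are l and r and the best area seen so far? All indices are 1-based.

l=9, r=16, best area=234

l=1 r=18: min(6,5)*17=85 best=85 *, r--
l=1 r=17: min(6,2)*16=32 best=85, r--
l=1 r=16: min(6,19)*15=90 best=90 *, l++
l=2 r=16: min(9,19)*14=126 best=126 *, l++
l=3 r=16: min(18,19)*13=234 best=234 *, l++
l=4 r=16: min(5,19)*12=60 best=234, l++
l=5 r=16: min(4,19)*11=44 best=234, l++
l=6 r=16: min(12,19)*10=120 best=234, l++
l=7 r=16: min(2,19)*9=18 best=234, l++
l=8 r=16: min(6,19)*8=48 best=234, l++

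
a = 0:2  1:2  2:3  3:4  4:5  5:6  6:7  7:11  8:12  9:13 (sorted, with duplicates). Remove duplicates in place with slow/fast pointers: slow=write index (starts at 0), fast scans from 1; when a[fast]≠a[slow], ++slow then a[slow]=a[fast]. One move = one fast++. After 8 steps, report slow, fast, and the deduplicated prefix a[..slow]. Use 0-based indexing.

slow=0 fast=1: a[fast]=2=a[slow] dup, fast++
slow=0 fast=2: a[fast]=3≠a[slow]=2 write a[1]=3, slow++,fast++
slow=1 fast=3: a[fast]=4≠a[slow]=3 write a[2]=4, slow++,fast++
slow=2 fast=4: a[fast]=5≠a[slow]=4 write a[3]=5, slow++,fast++
slow=3 fast=5: a[fast]=6≠a[slow]=5 write a[4]=6, slow++,fast++
slow=4 fast=6: a[fast]=7≠a[slow]=6 write a[5]=7, slow++,fast++
slow=5 fast=7: a[fast]=11≠a[slow]=7 write a[6]=11, slow++,fast++
slow=6 fast=8: a[fast]=12≠a[slow]=11 write a[7]=12, slow++,fast++

slow=7, fast=9, prefix=[2, 3, 4, 5, 6, 7, 11, 12]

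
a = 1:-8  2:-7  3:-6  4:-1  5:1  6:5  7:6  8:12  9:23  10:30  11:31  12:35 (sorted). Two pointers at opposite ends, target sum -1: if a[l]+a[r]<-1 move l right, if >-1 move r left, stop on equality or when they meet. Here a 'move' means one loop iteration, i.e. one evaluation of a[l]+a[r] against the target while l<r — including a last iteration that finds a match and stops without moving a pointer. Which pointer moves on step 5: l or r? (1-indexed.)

r

[1,12] -8+35=27 >-1 → r--
[1,11] -8+31=23 >-1 → r--
[1,10] -8+30=22 >-1 → r--
[1,9] -8+23=15 >-1 → r--
[1,8] -8+12=4 >-1 → r--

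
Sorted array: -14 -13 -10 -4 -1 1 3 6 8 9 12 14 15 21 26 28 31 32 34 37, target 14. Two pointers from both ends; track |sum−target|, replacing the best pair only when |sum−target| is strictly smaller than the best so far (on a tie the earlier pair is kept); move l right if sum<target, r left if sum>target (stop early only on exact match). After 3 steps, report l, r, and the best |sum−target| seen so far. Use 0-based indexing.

l=0, r=16, best |Δ|=4

l=0 r=19: -14+37=23 d=9 *, r--
l=0 r=18: -14+34=20 d=6 *, r--
l=0 r=17: -14+32=18 d=4 *, r--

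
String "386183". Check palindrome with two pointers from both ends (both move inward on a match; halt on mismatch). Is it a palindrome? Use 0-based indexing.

not a palindrome (mismatch at 2,3)

l=0 r=5: '3'=='3', l++,r--
l=1 r=4: '8'=='8', l++,r--
l=2 r=3: '6'!='1', stop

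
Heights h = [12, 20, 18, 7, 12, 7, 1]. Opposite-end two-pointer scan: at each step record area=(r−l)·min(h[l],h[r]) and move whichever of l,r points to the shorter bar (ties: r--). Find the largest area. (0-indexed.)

max area = 48

[0,6] min(12,1)*6=6 best=6 * → r--
[0,5] min(12,7)*5=35 best=35 * → r--
[0,4] min(12,12)*4=48 best=48 * → r--
[0,3] min(12,7)*3=21 best=48 → r--
[0,2] min(12,18)*2=24 best=48 → l++
[1,2] min(20,18)*1=18 best=48 → r--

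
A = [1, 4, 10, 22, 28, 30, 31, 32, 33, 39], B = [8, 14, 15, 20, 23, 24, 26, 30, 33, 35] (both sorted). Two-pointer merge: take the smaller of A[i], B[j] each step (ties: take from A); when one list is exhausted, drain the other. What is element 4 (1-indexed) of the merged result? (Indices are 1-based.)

merged[4] = 10

i=1 j=1: A[i]=1<=B[j]=8 take 1, i++
i=2 j=1: A[i]=4<=B[j]=8 take 4, i++
i=3 j=1: A[i]=10>B[j]=8 take 8, j++
i=3 j=2: A[i]=10<=B[j]=14 take 10, i++
i=4 j=2: A[i]=22>B[j]=14 take 14, j++
i=4 j=3: A[i]=22>B[j]=15 take 15, j++
i=4 j=4: A[i]=22>B[j]=20 take 20, j++
i=4 j=5: A[i]=22<=B[j]=23 take 22, i++
i=5 j=5: A[i]=28>B[j]=23 take 23, j++
i=5 j=6: A[i]=28>B[j]=24 take 24, j++
i=5 j=7: A[i]=28>B[j]=26 take 26, j++
i=5 j=8: A[i]=28<=B[j]=30 take 28, i++
i=6 j=8: A[i]=30<=B[j]=30 take 30, i++
i=7 j=8: A[i]=31>B[j]=30 take 30, j++
i=7 j=9: A[i]=31<=B[j]=33 take 31, i++
i=8 j=9: A[i]=32<=B[j]=33 take 32, i++
i=9 j=9: A[i]=33<=B[j]=33 take 33, i++
i=10 j=9: A[i]=39>B[j]=33 take 33, j++
i=10 j=10: A[i]=39>B[j]=35 take 35, j++
i=10 j=11: B done, take A[i]=39, i++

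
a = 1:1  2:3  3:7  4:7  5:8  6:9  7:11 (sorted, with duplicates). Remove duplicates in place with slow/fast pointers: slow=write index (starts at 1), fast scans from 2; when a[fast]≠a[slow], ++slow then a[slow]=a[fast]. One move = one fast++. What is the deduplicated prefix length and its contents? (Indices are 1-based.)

slow=1 fast=2: a[fast]=3≠a[slow]=1 write a[2]=3, slow++,fast++
slow=2 fast=3: a[fast]=7≠a[slow]=3 write a[3]=7, slow++,fast++
slow=3 fast=4: a[fast]=7=a[slow] dup, fast++
slow=3 fast=5: a[fast]=8≠a[slow]=7 write a[4]=8, slow++,fast++
slow=4 fast=6: a[fast]=9≠a[slow]=8 write a[5]=9, slow++,fast++
slow=5 fast=7: a[fast]=11≠a[slow]=9 write a[6]=11, slow++,fast++

length 6; prefix = [1, 3, 7, 8, 9, 11]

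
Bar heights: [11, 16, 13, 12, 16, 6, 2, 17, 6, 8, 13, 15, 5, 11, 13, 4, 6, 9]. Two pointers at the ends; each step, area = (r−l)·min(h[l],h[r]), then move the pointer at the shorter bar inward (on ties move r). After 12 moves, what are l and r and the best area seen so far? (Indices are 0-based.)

[0,17] min(11,9)*17=153 best=153 * → r--
[0,16] min(11,6)*16=96 best=153 → r--
[0,15] min(11,4)*15=60 best=153 → r--
[0,14] min(11,13)*14=154 best=154 * → l++
[1,14] min(16,13)*13=169 best=169 * → r--
[1,13] min(16,11)*12=132 best=169 → r--
[1,12] min(16,5)*11=55 best=169 → r--
[1,11] min(16,15)*10=150 best=169 → r--
[1,10] min(16,13)*9=117 best=169 → r--
[1,9] min(16,8)*8=64 best=169 → r--
[1,8] min(16,6)*7=42 best=169 → r--
[1,7] min(16,17)*6=96 best=169 → l++

l=2, r=7, best area=169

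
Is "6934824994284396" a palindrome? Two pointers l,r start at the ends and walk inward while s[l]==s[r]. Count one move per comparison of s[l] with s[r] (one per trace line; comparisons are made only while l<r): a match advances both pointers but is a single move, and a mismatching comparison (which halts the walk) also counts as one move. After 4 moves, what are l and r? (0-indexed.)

[0,15] '6'=='6' → l++,r--
[1,14] '9'=='9' → l++,r--
[2,13] '3'=='3' → l++,r--
[3,12] '4'=='4' → l++,r--

l=4, r=11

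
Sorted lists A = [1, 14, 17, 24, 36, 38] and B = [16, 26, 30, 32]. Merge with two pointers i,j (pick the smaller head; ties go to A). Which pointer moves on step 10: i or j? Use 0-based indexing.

i

i=0 j=0: A[i]=1<=B[j]=16 take 1, i++
i=1 j=0: A[i]=14<=B[j]=16 take 14, i++
i=2 j=0: A[i]=17>B[j]=16 take 16, j++
i=2 j=1: A[i]=17<=B[j]=26 take 17, i++
i=3 j=1: A[i]=24<=B[j]=26 take 24, i++
i=4 j=1: A[i]=36>B[j]=26 take 26, j++
i=4 j=2: A[i]=36>B[j]=30 take 30, j++
i=4 j=3: A[i]=36>B[j]=32 take 32, j++
i=4 j=4: B done, take A[i]=36, i++
i=5 j=4: B done, take A[i]=38, i++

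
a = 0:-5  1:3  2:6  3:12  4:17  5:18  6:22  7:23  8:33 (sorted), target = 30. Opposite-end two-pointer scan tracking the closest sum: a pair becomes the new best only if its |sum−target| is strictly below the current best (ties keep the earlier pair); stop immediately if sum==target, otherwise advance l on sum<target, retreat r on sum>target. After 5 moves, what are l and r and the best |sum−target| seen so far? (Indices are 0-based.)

l=0 r=8: -5+33=28 d=2 *, l++
l=1 r=8: 3+33=36 d=6, r--
l=1 r=7: 3+23=26 d=4, l++
l=2 r=7: 6+23=29 d=1 *, l++
l=3 r=7: 12+23=35 d=5, r--

l=3, r=6, best |Δ|=1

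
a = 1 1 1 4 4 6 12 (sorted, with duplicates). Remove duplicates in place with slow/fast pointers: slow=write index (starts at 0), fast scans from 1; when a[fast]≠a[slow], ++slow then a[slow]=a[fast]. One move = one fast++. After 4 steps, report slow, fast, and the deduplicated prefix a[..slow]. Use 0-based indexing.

slow=0 fast=1: a[fast]=1=a[slow] dup, fast++
slow=0 fast=2: a[fast]=1=a[slow] dup, fast++
slow=0 fast=3: a[fast]=4≠a[slow]=1 write a[1]=4, slow++,fast++
slow=1 fast=4: a[fast]=4=a[slow] dup, fast++

slow=1, fast=5, prefix=[1, 4]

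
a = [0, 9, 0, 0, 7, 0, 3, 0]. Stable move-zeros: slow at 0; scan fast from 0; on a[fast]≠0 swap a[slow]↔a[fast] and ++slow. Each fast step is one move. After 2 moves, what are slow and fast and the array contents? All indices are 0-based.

slow=0 fast=0: a[fast]=0, fast++
slow=0 fast=1: a[fast]=9≠0 swap→a[0]=9, slow++,fast++

slow=1, fast=2, a=[9, 0, 0, 0, 7, 0, 3, 0]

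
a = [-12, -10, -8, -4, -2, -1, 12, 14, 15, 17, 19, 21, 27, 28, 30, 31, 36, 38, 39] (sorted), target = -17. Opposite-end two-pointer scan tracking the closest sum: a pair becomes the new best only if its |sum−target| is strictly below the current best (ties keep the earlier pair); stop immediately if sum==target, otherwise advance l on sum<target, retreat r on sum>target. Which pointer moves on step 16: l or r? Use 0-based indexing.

r

l=0 r=18: -12+39=27 d=44 *, r--
l=0 r=17: -12+38=26 d=43 *, r--
l=0 r=16: -12+36=24 d=41 *, r--
l=0 r=15: -12+31=19 d=36 *, r--
l=0 r=14: -12+30=18 d=35 *, r--
l=0 r=13: -12+28=16 d=33 *, r--
l=0 r=12: -12+27=15 d=32 *, r--
l=0 r=11: -12+21=9 d=26 *, r--
l=0 r=10: -12+19=7 d=24 *, r--
l=0 r=9: -12+17=5 d=22 *, r--
l=0 r=8: -12+15=3 d=20 *, r--
l=0 r=7: -12+14=2 d=19 *, r--
l=0 r=6: -12+12=0 d=17 *, r--
l=0 r=5: -12+-1=-13 d=4 *, r--
l=0 r=4: -12+-2=-14 d=3 *, r--
l=0 r=3: -12+-4=-16 d=1 *, r--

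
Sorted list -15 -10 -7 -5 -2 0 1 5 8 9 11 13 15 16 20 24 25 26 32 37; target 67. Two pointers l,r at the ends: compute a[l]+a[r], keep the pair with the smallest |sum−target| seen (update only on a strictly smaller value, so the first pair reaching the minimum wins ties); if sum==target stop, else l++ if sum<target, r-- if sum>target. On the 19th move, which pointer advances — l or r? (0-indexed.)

r

[0,19] -15+37=22 d=45 * → l++
[1,19] -10+37=27 d=40 * → l++
[2,19] -7+37=30 d=37 * → l++
[3,19] -5+37=32 d=35 * → l++
[4,19] -2+37=35 d=32 * → l++
[5,19] 0+37=37 d=30 * → l++
[6,19] 1+37=38 d=29 * → l++
[7,19] 5+37=42 d=25 * → l++
[8,19] 8+37=45 d=22 * → l++
[9,19] 9+37=46 d=21 * → l++
[10,19] 11+37=48 d=19 * → l++
[11,19] 13+37=50 d=17 * → l++
[12,19] 15+37=52 d=15 * → l++
[13,19] 16+37=53 d=14 * → l++
[14,19] 20+37=57 d=10 * → l++
[15,19] 24+37=61 d=6 * → l++
[16,19] 25+37=62 d=5 * → l++
[17,19] 26+37=63 d=4 * → l++
[18,19] 32+37=69 d=2 * → r--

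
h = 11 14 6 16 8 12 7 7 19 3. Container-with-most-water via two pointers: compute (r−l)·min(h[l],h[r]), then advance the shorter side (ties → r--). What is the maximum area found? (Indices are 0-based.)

max area = 98

l=0 r=9: min(11,3)*9=27 best=27 *, r--
l=0 r=8: min(11,19)*8=88 best=88 *, l++
l=1 r=8: min(14,19)*7=98 best=98 *, l++
l=2 r=8: min(6,19)*6=36 best=98, l++
l=3 r=8: min(16,19)*5=80 best=98, l++
l=4 r=8: min(8,19)*4=32 best=98, l++
l=5 r=8: min(12,19)*3=36 best=98, l++
l=6 r=8: min(7,19)*2=14 best=98, l++
l=7 r=8: min(7,19)*1=7 best=98, l++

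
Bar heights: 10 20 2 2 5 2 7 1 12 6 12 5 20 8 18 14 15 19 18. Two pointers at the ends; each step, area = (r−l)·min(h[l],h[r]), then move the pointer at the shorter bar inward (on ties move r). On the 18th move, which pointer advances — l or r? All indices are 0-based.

[0,18] min(10,18)*18=180 best=180 * → l++
[1,18] min(20,18)*17=306 best=306 * → r--
[1,17] min(20,19)*16=304 best=306 → r--
[1,16] min(20,15)*15=225 best=306 → r--
[1,15] min(20,14)*14=196 best=306 → r--
[1,14] min(20,18)*13=234 best=306 → r--
[1,13] min(20,8)*12=96 best=306 → r--
[1,12] min(20,20)*11=220 best=306 → r--
[1,11] min(20,5)*10=50 best=306 → r--
[1,10] min(20,12)*9=108 best=306 → r--
[1,9] min(20,6)*8=48 best=306 → r--
[1,8] min(20,12)*7=84 best=306 → r--
[1,7] min(20,1)*6=6 best=306 → r--
[1,6] min(20,7)*5=35 best=306 → r--
[1,5] min(20,2)*4=8 best=306 → r--
[1,4] min(20,5)*3=15 best=306 → r--
[1,3] min(20,2)*2=4 best=306 → r--
[1,2] min(20,2)*1=2 best=306 → r--

r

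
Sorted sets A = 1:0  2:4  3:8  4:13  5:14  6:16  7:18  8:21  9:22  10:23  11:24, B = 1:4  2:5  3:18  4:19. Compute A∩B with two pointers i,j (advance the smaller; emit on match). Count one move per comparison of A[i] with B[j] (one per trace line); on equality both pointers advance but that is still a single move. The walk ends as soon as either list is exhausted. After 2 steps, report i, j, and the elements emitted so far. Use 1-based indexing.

i=1 j=1: 0<4, i++
i=2 j=1: 4==4 emit, i++,j++

i=3, j=2, emitted=[4]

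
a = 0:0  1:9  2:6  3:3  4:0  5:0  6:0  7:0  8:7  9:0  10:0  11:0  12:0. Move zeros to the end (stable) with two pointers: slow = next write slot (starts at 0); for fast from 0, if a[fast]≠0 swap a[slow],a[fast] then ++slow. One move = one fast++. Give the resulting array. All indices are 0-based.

[9, 6, 3, 7, 0, 0, 0, 0, 0, 0, 0, 0, 0]

slow=0 fast=0: a[fast]=0, fast++
slow=0 fast=1: a[fast]=9≠0 swap→a[0]=9, slow++,fast++
slow=1 fast=2: a[fast]=6≠0 swap→a[1]=6, slow++,fast++
slow=2 fast=3: a[fast]=3≠0 swap→a[2]=3, slow++,fast++
slow=3 fast=4: a[fast]=0, fast++
slow=3 fast=5: a[fast]=0, fast++
slow=3 fast=6: a[fast]=0, fast++
slow=3 fast=7: a[fast]=0, fast++
slow=3 fast=8: a[fast]=7≠0 swap→a[3]=7, slow++,fast++
slow=4 fast=9: a[fast]=0, fast++
slow=4 fast=10: a[fast]=0, fast++
slow=4 fast=11: a[fast]=0, fast++
slow=4 fast=12: a[fast]=0, fast++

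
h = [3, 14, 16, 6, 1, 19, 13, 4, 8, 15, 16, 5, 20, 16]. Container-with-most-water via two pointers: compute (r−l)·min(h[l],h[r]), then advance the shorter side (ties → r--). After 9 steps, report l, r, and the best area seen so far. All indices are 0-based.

[0,13] min(3,16)*13=39 best=39 * → l++
[1,13] min(14,16)*12=168 best=168 * → l++
[2,13] min(16,16)*11=176 best=176 * → r--
[2,12] min(16,20)*10=160 best=176 → l++
[3,12] min(6,20)*9=54 best=176 → l++
[4,12] min(1,20)*8=8 best=176 → l++
[5,12] min(19,20)*7=133 best=176 → l++
[6,12] min(13,20)*6=78 best=176 → l++
[7,12] min(4,20)*5=20 best=176 → l++

l=8, r=12, best area=176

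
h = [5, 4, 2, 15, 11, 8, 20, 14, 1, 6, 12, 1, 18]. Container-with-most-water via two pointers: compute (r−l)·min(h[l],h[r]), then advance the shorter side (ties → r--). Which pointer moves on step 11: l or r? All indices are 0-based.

r

l=0 r=12: min(5,18)*12=60 best=60 *, l++
l=1 r=12: min(4,18)*11=44 best=60, l++
l=2 r=12: min(2,18)*10=20 best=60, l++
l=3 r=12: min(15,18)*9=135 best=135 *, l++
l=4 r=12: min(11,18)*8=88 best=135, l++
l=5 r=12: min(8,18)*7=56 best=135, l++
l=6 r=12: min(20,18)*6=108 best=135, r--
l=6 r=11: min(20,1)*5=5 best=135, r--
l=6 r=10: min(20,12)*4=48 best=135, r--
l=6 r=9: min(20,6)*3=18 best=135, r--
l=6 r=8: min(20,1)*2=2 best=135, r--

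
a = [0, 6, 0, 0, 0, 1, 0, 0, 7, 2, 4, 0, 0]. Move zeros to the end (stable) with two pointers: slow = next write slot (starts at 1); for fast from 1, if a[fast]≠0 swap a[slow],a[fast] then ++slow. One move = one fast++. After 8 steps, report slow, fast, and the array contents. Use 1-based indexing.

(s=1,f=1) a[fast]=0 → fast++
(s=1,f=2) a[fast]=6≠0 swap→a[1]=6 → slow++,fast++
(s=2,f=3) a[fast]=0 → fast++
(s=2,f=4) a[fast]=0 → fast++
(s=2,f=5) a[fast]=0 → fast++
(s=2,f=6) a[fast]=1≠0 swap→a[2]=1 → slow++,fast++
(s=3,f=7) a[fast]=0 → fast++
(s=3,f=8) a[fast]=0 → fast++

slow=3, fast=9, a=[6, 1, 0, 0, 0, 0, 0, 0, 7, 2, 4, 0, 0]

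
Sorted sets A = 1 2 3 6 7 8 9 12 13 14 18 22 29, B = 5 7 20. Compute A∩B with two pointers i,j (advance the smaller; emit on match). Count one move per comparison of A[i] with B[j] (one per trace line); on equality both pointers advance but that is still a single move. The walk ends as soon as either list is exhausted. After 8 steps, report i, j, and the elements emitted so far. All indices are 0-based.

i=0 j=0: 1<5, i++
i=1 j=0: 2<5, i++
i=2 j=0: 3<5, i++
i=3 j=0: 6>5, j++
i=3 j=1: 6<7, i++
i=4 j=1: 7==7 emit, i++,j++
i=5 j=2: 8<20, i++
i=6 j=2: 9<20, i++

i=7, j=2, emitted=[7]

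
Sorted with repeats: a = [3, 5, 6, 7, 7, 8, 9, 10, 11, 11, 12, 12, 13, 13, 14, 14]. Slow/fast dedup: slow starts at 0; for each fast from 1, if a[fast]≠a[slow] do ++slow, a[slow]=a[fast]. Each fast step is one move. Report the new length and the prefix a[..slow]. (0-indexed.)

slow=0 fast=1: a[fast]=5≠a[slow]=3 write a[1]=5, slow++,fast++
slow=1 fast=2: a[fast]=6≠a[slow]=5 write a[2]=6, slow++,fast++
slow=2 fast=3: a[fast]=7≠a[slow]=6 write a[3]=7, slow++,fast++
slow=3 fast=4: a[fast]=7=a[slow] dup, fast++
slow=3 fast=5: a[fast]=8≠a[slow]=7 write a[4]=8, slow++,fast++
slow=4 fast=6: a[fast]=9≠a[slow]=8 write a[5]=9, slow++,fast++
slow=5 fast=7: a[fast]=10≠a[slow]=9 write a[6]=10, slow++,fast++
slow=6 fast=8: a[fast]=11≠a[slow]=10 write a[7]=11, slow++,fast++
slow=7 fast=9: a[fast]=11=a[slow] dup, fast++
slow=7 fast=10: a[fast]=12≠a[slow]=11 write a[8]=12, slow++,fast++
slow=8 fast=11: a[fast]=12=a[slow] dup, fast++
slow=8 fast=12: a[fast]=13≠a[slow]=12 write a[9]=13, slow++,fast++
slow=9 fast=13: a[fast]=13=a[slow] dup, fast++
slow=9 fast=14: a[fast]=14≠a[slow]=13 write a[10]=14, slow++,fast++
slow=10 fast=15: a[fast]=14=a[slow] dup, fast++

length 11; prefix = [3, 5, 6, 7, 8, 9, 10, 11, 12, 13, 14]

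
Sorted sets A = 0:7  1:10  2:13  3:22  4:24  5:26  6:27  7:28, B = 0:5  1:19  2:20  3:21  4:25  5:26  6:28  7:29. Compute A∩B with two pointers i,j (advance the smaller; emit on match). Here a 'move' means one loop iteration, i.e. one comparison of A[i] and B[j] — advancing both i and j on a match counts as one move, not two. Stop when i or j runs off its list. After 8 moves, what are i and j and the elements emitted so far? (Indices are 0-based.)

i=0 j=0: 7>5, j++
i=0 j=1: 7<19, i++
i=1 j=1: 10<19, i++
i=2 j=1: 13<19, i++
i=3 j=1: 22>19, j++
i=3 j=2: 22>20, j++
i=3 j=3: 22>21, j++
i=3 j=4: 22<25, i++

i=4, j=4, emitted=[]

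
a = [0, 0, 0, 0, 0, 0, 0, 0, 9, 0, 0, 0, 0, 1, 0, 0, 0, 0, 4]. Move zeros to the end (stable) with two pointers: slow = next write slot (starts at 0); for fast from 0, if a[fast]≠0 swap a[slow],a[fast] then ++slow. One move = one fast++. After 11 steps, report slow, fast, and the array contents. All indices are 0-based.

slow=1, fast=11, a=[9, 0, 0, 0, 0, 0, 0, 0, 0, 0, 0, 0, 0, 1, 0, 0, 0, 0, 4]

(s=0,f=0) a[fast]=0 → fast++
(s=0,f=1) a[fast]=0 → fast++
(s=0,f=2) a[fast]=0 → fast++
(s=0,f=3) a[fast]=0 → fast++
(s=0,f=4) a[fast]=0 → fast++
(s=0,f=5) a[fast]=0 → fast++
(s=0,f=6) a[fast]=0 → fast++
(s=0,f=7) a[fast]=0 → fast++
(s=0,f=8) a[fast]=9≠0 swap→a[0]=9 → slow++,fast++
(s=1,f=9) a[fast]=0 → fast++
(s=1,f=10) a[fast]=0 → fast++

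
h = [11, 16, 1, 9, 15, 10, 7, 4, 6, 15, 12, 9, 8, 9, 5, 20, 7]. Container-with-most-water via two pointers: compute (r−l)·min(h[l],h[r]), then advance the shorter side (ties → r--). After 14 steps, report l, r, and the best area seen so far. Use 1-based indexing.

[1,17] min(11,7)*16=112 best=112 * → r--
[1,16] min(11,20)*15=165 best=165 * → l++
[2,16] min(16,20)*14=224 best=224 * → l++
[3,16] min(1,20)*13=13 best=224 → l++
[4,16] min(9,20)*12=108 best=224 → l++
[5,16] min(15,20)*11=165 best=224 → l++
[6,16] min(10,20)*10=100 best=224 → l++
[7,16] min(7,20)*9=63 best=224 → l++
[8,16] min(4,20)*8=32 best=224 → l++
[9,16] min(6,20)*7=42 best=224 → l++
[10,16] min(15,20)*6=90 best=224 → l++
[11,16] min(12,20)*5=60 best=224 → l++
[12,16] min(9,20)*4=36 best=224 → l++
[13,16] min(8,20)*3=24 best=224 → l++

l=14, r=16, best area=224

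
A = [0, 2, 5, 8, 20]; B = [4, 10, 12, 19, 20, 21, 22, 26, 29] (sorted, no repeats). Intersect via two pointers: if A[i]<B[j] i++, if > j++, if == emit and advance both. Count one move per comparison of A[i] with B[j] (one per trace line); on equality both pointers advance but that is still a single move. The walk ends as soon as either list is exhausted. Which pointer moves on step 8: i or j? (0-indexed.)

j

i=0 j=0: 0<4, i++
i=1 j=0: 2<4, i++
i=2 j=0: 5>4, j++
i=2 j=1: 5<10, i++
i=3 j=1: 8<10, i++
i=4 j=1: 20>10, j++
i=4 j=2: 20>12, j++
i=4 j=3: 20>19, j++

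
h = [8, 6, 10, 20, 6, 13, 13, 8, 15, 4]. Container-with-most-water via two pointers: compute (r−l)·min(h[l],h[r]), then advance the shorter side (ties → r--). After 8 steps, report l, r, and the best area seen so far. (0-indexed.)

l=0 r=9: min(8,4)*9=36 best=36 *, r--
l=0 r=8: min(8,15)*8=64 best=64 *, l++
l=1 r=8: min(6,15)*7=42 best=64, l++
l=2 r=8: min(10,15)*6=60 best=64, l++
l=3 r=8: min(20,15)*5=75 best=75 *, r--
l=3 r=7: min(20,8)*4=32 best=75, r--
l=3 r=6: min(20,13)*3=39 best=75, r--
l=3 r=5: min(20,13)*2=26 best=75, r--

l=3, r=4, best area=75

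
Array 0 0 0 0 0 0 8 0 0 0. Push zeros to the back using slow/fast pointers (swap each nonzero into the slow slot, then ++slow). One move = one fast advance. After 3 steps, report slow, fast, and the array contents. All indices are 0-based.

(s=0,f=0) a[fast]=0 → fast++
(s=0,f=1) a[fast]=0 → fast++
(s=0,f=2) a[fast]=0 → fast++

slow=0, fast=3, a=[0, 0, 0, 0, 0, 0, 8, 0, 0, 0]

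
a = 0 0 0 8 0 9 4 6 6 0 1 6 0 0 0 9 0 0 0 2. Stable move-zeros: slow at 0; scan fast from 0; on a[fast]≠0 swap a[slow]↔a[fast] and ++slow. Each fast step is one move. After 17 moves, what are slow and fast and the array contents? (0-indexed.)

(s=0,f=0) a[fast]=0 → fast++
(s=0,f=1) a[fast]=0 → fast++
(s=0,f=2) a[fast]=0 → fast++
(s=0,f=3) a[fast]=8≠0 swap→a[0]=8 → slow++,fast++
(s=1,f=4) a[fast]=0 → fast++
(s=1,f=5) a[fast]=9≠0 swap→a[1]=9 → slow++,fast++
(s=2,f=6) a[fast]=4≠0 swap→a[2]=4 → slow++,fast++
(s=3,f=7) a[fast]=6≠0 swap→a[3]=6 → slow++,fast++
(s=4,f=8) a[fast]=6≠0 swap→a[4]=6 → slow++,fast++
(s=5,f=9) a[fast]=0 → fast++
(s=5,f=10) a[fast]=1≠0 swap→a[5]=1 → slow++,fast++
(s=6,f=11) a[fast]=6≠0 swap→a[6]=6 → slow++,fast++
(s=7,f=12) a[fast]=0 → fast++
(s=7,f=13) a[fast]=0 → fast++
(s=7,f=14) a[fast]=0 → fast++
(s=7,f=15) a[fast]=9≠0 swap→a[7]=9 → slow++,fast++
(s=8,f=16) a[fast]=0 → fast++

slow=8, fast=17, a=[8, 9, 4, 6, 6, 1, 6, 9, 0, 0, 0, 0, 0, 0, 0, 0, 0, 0, 0, 2]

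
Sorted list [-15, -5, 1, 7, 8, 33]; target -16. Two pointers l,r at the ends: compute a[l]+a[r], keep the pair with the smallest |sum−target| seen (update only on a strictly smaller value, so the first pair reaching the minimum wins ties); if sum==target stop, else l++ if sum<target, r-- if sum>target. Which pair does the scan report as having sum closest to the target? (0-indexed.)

[0,5] -15+33=18 d=34 * → r--
[0,4] -15+8=-7 d=9 * → r--
[0,3] -15+7=-8 d=8 * → r--
[0,2] -15+1=-14 d=2 * → r--
[0,1] -15+-5=-20 d=4 → l++

pair (-15, 1) with sum -14 (|Δ|=2)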